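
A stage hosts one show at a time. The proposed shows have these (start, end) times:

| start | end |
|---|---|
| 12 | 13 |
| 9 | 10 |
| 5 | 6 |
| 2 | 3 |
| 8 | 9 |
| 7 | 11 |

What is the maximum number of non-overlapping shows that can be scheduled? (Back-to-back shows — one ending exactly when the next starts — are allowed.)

Order by finish time; keep every interval that doesn't clash with the previous kept one.
By end time: (2,3), (5,6), (8,9), (9,10), (7,11), (12,13).
Pick (2,3); next start ≥ 3 → (5,6); next start ≥ 6 → (8,9); next start ≥ 9 → (9,10); next start ≥ 10 → (12,13).
Selected 5 shows.

5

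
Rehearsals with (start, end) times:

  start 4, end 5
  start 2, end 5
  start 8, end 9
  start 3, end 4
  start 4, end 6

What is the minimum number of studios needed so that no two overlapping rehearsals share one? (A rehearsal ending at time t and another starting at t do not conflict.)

3

starts: [2, 3, 4, 4, 8]
ends:   [4, 5, 5, 6, 9]
s2→1 s3→2 e4→1 s4→2 s4→3  — peak 3.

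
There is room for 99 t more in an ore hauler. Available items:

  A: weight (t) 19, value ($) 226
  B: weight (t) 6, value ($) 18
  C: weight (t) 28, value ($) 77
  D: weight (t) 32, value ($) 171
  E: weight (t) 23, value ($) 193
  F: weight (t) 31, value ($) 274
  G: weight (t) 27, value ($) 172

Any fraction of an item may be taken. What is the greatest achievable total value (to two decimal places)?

858.63

Order: A (226/19=11.89) > F (274/31=8.84) > E (193/23=8.39) > G (172/27=6.37) > D (171/32=5.34) > B (18/6=3.00) > C (77/28=2.75)
Fill: take A (19 @ 226) → take F (31 @ 274) → take E (23 @ 193) → take 26/27 of G → 165.63; 99/99 used.
Total value = 858.63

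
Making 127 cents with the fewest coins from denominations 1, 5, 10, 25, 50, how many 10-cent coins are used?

0

127 = 2×50 + 1×25 + 2×1
Count of 10: 0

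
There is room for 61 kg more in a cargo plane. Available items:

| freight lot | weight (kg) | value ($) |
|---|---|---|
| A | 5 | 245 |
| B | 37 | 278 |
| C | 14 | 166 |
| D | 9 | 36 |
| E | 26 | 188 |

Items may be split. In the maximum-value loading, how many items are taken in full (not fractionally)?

Ratios (sorted): A 49.00, C 11.86, B 7.51, E 7.23, D 4.00
take A (5 @ 245); take C (14 @ 166); take B (37 @ 278); take 5/26 of E → 36.15. Capacity used 61/61.
3 item(s) taken whole; one partial (take 5/26 of E).

3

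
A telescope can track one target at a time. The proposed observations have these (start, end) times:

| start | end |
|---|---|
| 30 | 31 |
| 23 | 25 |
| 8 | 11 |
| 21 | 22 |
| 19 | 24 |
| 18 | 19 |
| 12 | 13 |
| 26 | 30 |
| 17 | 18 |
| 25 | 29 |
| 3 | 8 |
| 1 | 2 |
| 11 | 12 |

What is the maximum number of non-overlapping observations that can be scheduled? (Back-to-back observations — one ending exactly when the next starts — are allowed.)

11

Order by finish time; keep every interval that doesn't clash with the previous kept one.
By end time: (1,2), (3,8), (8,11), (11,12), (12,13), (17,18), (18,19), (21,22), (19,24), (23,25), (25,29), (26,30), (30,31).
Pick (1,2); next start ≥ 2 → (3,8); next start ≥ 8 → (8,11); next start ≥ 11 → (11,12); next start ≥ 12 → (12,13); next start ≥ 13 → (17,18); next start ≥ 18 → (18,19); next start ≥ 19 → (21,22); next start ≥ 22 → (23,25); next start ≥ 25 → (25,29); next start ≥ 29 → (30,31).
Selected 11 observations.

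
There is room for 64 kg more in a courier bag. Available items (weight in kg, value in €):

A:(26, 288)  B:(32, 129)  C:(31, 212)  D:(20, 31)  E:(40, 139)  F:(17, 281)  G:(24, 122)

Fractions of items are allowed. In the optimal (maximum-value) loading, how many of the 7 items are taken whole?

2

Sort by value per unit weight and fill in that order.
Ratios (sorted): F 16.53, A 11.08, C 6.84, G 5.08, B 4.03, E 3.48, D 1.55
take F (17 @ 281); take A (26 @ 288); take 21/31 of C → 143.61. Capacity used 64/64.
2 item(s) taken whole; one partial (take 21/31 of C).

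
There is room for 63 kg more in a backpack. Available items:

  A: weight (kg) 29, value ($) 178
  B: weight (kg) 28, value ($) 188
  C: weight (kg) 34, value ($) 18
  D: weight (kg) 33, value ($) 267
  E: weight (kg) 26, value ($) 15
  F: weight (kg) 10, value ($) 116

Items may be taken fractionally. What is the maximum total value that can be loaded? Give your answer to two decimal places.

Sort by value per unit weight and fill in that order.
Order: F (116/10=11.60) > D (267/33=8.09) > B (188/28=6.71) > A (178/29=6.14) > E (15/26=0.58) > C (18/34=0.53)
Fill: take F (10 @ 116) → take D (33 @ 267) → take 20/28 of B → 134.29; 63/63 used.
Total value = 517.29

517.29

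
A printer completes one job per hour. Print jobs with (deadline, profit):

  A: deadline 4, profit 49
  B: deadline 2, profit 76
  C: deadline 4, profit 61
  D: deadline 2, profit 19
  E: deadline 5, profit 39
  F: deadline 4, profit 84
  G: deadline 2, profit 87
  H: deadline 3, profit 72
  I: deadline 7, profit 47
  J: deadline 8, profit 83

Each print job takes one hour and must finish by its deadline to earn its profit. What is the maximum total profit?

488

By profit: G(d2,87), F(d4,84), J(d8,83), B(d2,76), H(d3,72), C(d4,61), A(d4,49), I(d7,47), E(d5,39), D(d2,19)
G→slot 2; F→slot 4; J→slot 8; B→slot 1; H→slot 3; C skipped; A skipped; I→slot 7; E→slot 5; D skipped.
Profit = 76 + 87 + 72 + 84 + 39 + 47 + 83 = 488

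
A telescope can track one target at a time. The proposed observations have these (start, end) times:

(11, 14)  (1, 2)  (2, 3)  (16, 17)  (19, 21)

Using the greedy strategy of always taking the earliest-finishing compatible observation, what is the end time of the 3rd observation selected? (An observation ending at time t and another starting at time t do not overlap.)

Greedy by earliest finish: after sorting by end time, pick each interval compatible with the last pick.
Sorted by end: (1,2)  (2,3)  (11,14)  (16,17)  (19,21)
take (1,2); take (2,3); take (11,14); take (16,17); take (19,21).
Selected: (1,2) (2,3) (11,14) (16,17) (19,21)

14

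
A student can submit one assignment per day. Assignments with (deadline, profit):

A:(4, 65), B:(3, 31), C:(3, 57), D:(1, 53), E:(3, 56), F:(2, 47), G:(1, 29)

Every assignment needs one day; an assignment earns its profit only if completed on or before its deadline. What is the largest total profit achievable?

Profit order: A=65 C=57 E=56 D=53 F=47 B=31 G=29
Assign: A→slot 4, C→slot 3, E→slot 2, D→slot 1, F skipped, B skipped, G skipped.
Slots: [1:D] [2:E] [3:C] [4:A]
Profit = 53 + 56 + 57 + 65 = 231

231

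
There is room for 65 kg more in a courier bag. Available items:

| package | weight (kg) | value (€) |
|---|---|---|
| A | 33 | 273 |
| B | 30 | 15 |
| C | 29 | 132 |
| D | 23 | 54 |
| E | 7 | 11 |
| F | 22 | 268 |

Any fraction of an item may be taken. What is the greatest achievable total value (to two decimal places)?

586.52

Sort by value per unit weight and fill in that order.
Ratios (sorted): F 12.18, A 8.27, C 4.55, D 2.35, E 1.57, B 0.50
take F (22 @ 268); take A (33 @ 273); take 10/29 of C → 45.52. Capacity used 65/65.
Total value = 586.52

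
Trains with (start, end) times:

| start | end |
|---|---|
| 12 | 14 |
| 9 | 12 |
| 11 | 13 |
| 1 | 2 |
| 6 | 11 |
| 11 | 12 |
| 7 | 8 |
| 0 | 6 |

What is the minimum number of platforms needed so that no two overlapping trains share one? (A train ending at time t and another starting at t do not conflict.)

starts: [0, 1, 6, 7, 9, 11, 11, 12]
ends:   [2, 6, 8, 11, 12, 12, 13, 14]
s0→1 s1→2 e2→1 e6→0 s6→1 s7→2 e8→1 s9→2 e11→1 s11→2 s11→3  — peak 3.

3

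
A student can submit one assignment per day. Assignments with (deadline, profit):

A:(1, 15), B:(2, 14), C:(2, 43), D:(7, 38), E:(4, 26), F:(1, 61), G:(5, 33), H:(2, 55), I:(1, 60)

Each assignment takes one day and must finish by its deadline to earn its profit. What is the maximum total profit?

Profit order: F=61 I=60 H=55 C=43 D=38 G=33 E=26 A=15 B=14
Assign: F→slot 1, I skipped, H→slot 2, C skipped, D→slot 7, G→slot 5, E→slot 4, A skipped, B skipped.
Slots: [1:F] [2:H] [4:E] [5:G] [7:D]
Profit = 61 + 55 + 26 + 33 + 38 = 213

213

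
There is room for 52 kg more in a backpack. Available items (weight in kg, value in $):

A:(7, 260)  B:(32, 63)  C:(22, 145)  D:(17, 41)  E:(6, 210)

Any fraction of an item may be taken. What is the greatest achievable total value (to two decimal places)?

Order: A (260/7=37.14) > E (210/6=35.00) > C (145/22=6.59) > D (41/17=2.41) > B (63/32=1.97)
Fill: take A (7 @ 260) → take E (6 @ 210) → take C (22 @ 145) → take D (17 @ 41); 52/52 used.
Total value = 656.00

656.00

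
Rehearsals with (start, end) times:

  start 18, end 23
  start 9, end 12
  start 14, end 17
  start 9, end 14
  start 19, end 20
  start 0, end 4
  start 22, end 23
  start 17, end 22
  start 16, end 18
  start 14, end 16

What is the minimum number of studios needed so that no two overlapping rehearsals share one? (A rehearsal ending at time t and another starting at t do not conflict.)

3

The answer is the maximum number of intervals overlapping at any instant.
starts: [0, 9, 9, 14, 14, 16, 17, 18, 19, 22]
ends:   [4, 12, 14, 16, 17, 18, 20, 22, 23, 23]
s0→1 e4→0 s9→1 s9→2 e12→1 e14→0 s14→1 s14→2 e16→1 s16→2 e17→1 s17→2 e18→1 s18→2 s19→3  — peak 3.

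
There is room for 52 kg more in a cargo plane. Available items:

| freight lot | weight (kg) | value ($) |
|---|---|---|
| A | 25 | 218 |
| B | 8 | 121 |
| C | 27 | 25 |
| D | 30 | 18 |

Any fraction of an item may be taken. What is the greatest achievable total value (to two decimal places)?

356.59

Sort by value per unit weight and fill in that order.
Order: B (121/8=15.12) > A (218/25=8.72) > C (25/27=0.93) > D (18/30=0.60)
Fill: take B (8 @ 121) → take A (25 @ 218) → take 19/27 of C → 17.59; 52/52 used.
Total value = 356.59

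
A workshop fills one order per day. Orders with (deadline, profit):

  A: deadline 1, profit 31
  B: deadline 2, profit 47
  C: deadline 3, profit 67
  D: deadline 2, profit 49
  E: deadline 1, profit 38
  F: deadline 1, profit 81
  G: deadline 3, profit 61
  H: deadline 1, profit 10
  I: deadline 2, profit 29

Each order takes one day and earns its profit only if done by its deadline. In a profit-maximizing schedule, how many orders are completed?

Profit order: F=81 C=67 G=61 D=49 B=47 E=38 A=31 I=29 H=10
Assign: F→slot 1, C→slot 3, G→slot 2, D skipped, B skipped, E skipped, A skipped, I skipped, H skipped.
Slots: [1:F] [2:G] [3:C]
3 of 9 scheduled.

3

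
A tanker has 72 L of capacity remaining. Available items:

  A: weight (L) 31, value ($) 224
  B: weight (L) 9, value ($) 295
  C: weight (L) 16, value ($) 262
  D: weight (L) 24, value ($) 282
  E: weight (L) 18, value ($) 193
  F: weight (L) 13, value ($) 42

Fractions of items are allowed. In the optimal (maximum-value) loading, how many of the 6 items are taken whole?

4

Sort by value per unit weight and fill in that order.
Ratios (sorted): B 32.78, C 16.38, D 11.75, E 10.72, A 7.23, F 3.23
take B (9 @ 295); take C (16 @ 262); take D (24 @ 282); take E (18 @ 193); take 5/31 of A → 36.13. Capacity used 72/72.
4 item(s) taken whole; one partial (take 5/31 of A).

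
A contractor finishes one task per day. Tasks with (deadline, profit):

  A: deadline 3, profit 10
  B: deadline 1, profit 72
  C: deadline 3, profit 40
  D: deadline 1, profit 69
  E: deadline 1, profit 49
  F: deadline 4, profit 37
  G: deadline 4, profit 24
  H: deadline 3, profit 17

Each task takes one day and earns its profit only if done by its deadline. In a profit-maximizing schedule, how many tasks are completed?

4

Take jobs in profit order; each goes to the latest open slot no later than its deadline.
By profit: B(d1,72), D(d1,69), E(d1,49), C(d3,40), F(d4,37), G(d4,24), H(d3,17), A(d3,10)
B→slot 1; D skipped; E skipped; C→slot 3; F→slot 4; G→slot 2; H skipped; A skipped.
4 of 8 scheduled.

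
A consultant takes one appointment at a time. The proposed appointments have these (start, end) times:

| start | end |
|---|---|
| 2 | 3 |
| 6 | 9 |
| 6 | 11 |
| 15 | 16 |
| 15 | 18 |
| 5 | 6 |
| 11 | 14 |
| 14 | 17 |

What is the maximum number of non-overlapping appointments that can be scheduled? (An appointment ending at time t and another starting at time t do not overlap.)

5

Order by finish time; keep every interval that doesn't clash with the previous kept one.
By end time: (2,3), (5,6), (6,9), (6,11), (11,14), (15,16), (14,17), (15,18).
Pick (2,3); next start ≥ 3 → (5,6); next start ≥ 6 → (6,9); next start ≥ 9 → (11,14); next start ≥ 14 → (15,16).
Selected 5 appointments.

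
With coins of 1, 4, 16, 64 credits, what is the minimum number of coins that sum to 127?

10

127 − 1×64→63 − 3×16→15 − 3×4→3 − 3×1→0
Total coins = 1 + 3 + 3 + 3 = 10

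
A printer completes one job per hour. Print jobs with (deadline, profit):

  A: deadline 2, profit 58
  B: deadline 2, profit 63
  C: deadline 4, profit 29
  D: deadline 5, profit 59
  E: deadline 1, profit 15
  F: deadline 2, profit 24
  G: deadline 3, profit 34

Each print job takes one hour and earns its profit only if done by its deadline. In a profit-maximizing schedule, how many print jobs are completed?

5

Sort by profit descending; place each in the latest free slot ≤ its deadline.
By profit: B(d2,63), D(d5,59), A(d2,58), G(d3,34), C(d4,29), F(d2,24), E(d1,15)
B→slot 2; D→slot 5; A→slot 1; G→slot 3; C→slot 4; F skipped; E skipped.
5 of 7 scheduled.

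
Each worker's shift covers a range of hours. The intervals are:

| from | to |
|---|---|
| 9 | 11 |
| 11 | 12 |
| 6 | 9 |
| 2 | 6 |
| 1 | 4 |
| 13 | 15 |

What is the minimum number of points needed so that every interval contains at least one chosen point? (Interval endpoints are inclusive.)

Sort by right endpoint; whenever an interval is uncovered, place a point at its right end.
Sorted: [1,4] [2,6] [6,9] [9,11] [11,12] [13,15]
{[1,4],[2,6]} hit by 4; {[6,9],[9,11]} hit by 9; {[11,12]} hit by 12; {[13,15]} hit by 15.
Points: 4, 9, 12, 15 (4 total).

4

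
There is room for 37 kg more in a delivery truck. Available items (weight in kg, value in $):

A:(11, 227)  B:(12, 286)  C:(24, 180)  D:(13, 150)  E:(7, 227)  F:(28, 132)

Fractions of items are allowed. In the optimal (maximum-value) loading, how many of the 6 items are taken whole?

Order: E (227/7=32.43) > B (286/12=23.83) > A (227/11=20.64) > D (150/13=11.54) > C (180/24=7.50) > F (132/28=4.71)
Fill: take E (7 @ 227) → take B (12 @ 286) → take A (11 @ 227) → take 7/13 of D → 80.77; 37/37 used.
3 item(s) taken whole; one partial (take 7/13 of D).

3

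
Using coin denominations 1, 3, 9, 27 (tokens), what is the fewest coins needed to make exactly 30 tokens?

Greedy: take as many of the largest coin as possible, then repeat with the remainder.
30 = 1×27 + 1×3
Total coins = 1 + 1 = 2

2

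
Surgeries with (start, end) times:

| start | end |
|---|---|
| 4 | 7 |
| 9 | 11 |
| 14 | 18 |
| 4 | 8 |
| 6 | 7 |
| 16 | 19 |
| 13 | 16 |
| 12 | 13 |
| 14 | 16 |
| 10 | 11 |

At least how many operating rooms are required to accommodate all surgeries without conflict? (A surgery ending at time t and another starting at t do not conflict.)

3

Events (time:±→running): 4:+→1 4:+→2 6:+→3 … peak 3.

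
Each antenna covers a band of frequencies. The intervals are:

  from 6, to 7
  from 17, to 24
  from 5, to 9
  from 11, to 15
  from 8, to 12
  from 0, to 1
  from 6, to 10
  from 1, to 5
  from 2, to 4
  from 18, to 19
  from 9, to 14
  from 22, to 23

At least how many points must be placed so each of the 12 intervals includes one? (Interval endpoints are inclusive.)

6

Process intervals by earliest right end; each time one isn't hit yet, stab at its right endpoint.
By right end: [0,1]  [2,4]  [1,5]  [6,7]  [5,9]  [6,10]  [8,12]  [9,14]  [11,15]  [18,19]  [22,23]  [17,24]
[0,1] uncovered → point at 1; [2,4] uncovered → point at 4; [6,7] uncovered → point at 7; [8,12] uncovered → point at 12; [18,19] uncovered → point at 19; [22,23] uncovered → point at 23.
Points: 1, 4, 7, 12, 19, 23 (6 total).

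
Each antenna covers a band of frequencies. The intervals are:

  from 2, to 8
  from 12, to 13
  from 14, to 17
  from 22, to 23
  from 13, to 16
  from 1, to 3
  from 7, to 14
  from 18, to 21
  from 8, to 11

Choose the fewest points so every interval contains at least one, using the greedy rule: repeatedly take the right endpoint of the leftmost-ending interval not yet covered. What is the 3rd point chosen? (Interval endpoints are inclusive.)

Sort by right endpoint; whenever an interval is uncovered, place a point at its right end.
Sorted: [1,3] [2,8] [8,11] [12,13] [7,14] [13,16] [14,17] [18,21] [22,23]
{[1,3],[2,8]} hit by 3; {[8,11]} hit by 11; {[12,13],[7,14],[13,16]} hit by 13; {[14,17]} hit by 17; {[18,21]} hit by 21; {[22,23]} hit by 23.
Points: 3, 11, 13, 17, 21, 23 (6 total).

13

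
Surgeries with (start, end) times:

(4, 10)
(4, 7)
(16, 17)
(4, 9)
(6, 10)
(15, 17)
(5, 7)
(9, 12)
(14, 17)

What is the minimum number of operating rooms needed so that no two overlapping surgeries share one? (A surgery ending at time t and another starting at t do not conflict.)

Events (time:±→running): 4:+→1 4:+→2 4:+→3 5:+→4 6:+→5 … peak 5.

5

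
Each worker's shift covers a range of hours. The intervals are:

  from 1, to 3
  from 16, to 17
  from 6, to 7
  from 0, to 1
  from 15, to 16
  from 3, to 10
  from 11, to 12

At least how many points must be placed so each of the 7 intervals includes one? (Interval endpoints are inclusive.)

Process intervals by earliest right end; each time one isn't hit yet, stab at its right endpoint.
By right end: [0,1]  [1,3]  [6,7]  [3,10]  [11,12]  [15,16]  [16,17]
[0,1] uncovered → point at 1; [6,7] uncovered → point at 7; [11,12] uncovered → point at 12; [15,16] uncovered → point at 16.
Points: 1, 7, 12, 16 (4 total).

4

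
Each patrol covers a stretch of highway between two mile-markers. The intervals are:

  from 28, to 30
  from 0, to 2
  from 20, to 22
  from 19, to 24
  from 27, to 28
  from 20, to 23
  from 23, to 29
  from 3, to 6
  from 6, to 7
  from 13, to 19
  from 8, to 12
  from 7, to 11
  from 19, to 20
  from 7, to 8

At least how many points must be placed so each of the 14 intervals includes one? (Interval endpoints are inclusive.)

6

By right end: [0,2]  [3,6]  [6,7]  [7,8]  [7,11]  [8,12]  [13,19]  [19,20]  [20,22]  [20,23]  [19,24]  [27,28]  [23,29]  [28,30]
[0,2] uncovered → point at 2; [3,6] uncovered → point at 6; [7,8] uncovered → point at 8; [13,19] uncovered → point at 19; [20,22] uncovered → point at 22; [27,28] uncovered → point at 28.
Points: 2, 6, 8, 19, 22, 28 (6 total).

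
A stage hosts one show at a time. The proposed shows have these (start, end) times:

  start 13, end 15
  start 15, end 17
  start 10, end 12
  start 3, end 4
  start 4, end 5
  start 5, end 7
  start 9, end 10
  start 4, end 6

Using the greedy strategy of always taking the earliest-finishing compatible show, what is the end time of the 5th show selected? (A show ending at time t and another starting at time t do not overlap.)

Greedy by earliest finish: after sorting by end time, pick each interval compatible with the last pick.
Sorted by end: (3,4)  (4,5)  (4,6)  (5,7)  (9,10)  (10,12)  (13,15)  (15,17)
take (3,4); take (4,5); take (5,7); take (9,10); take (10,12); take (13,15); take (15,17).
Selected: (3,4) (4,5) (5,7) (9,10) (10,12) (13,15) (15,17)

12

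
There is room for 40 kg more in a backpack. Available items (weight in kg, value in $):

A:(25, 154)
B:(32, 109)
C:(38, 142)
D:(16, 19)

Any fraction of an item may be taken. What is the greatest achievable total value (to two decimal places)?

Ratios (sorted): A 6.16, C 3.74, B 3.41, D 1.19
take A (25 @ 154); take 15/38 of C → 56.05. Capacity used 40/40.
Total value = 210.05

210.05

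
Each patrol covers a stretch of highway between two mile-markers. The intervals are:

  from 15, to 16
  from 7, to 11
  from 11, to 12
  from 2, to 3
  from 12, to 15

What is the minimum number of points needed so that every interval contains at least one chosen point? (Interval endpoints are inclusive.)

Sort by right endpoint; whenever an interval is uncovered, place a point at its right end.
Sorted: [2,3] [7,11] [11,12] [12,15] [15,16]
{[2,3]} hit by 3; {[7,11],[11,12]} hit by 11; {[12,15],[15,16]} hit by 15.
Points: 3, 11, 15 (3 total).

3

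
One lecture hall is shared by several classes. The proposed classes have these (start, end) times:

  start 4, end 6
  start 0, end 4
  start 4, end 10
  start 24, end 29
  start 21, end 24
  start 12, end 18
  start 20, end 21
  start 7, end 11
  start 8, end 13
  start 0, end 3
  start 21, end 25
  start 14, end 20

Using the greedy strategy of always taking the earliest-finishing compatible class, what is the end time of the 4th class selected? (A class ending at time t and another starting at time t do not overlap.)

Greedy by earliest finish: after sorting by end time, pick each interval compatible with the last pick.
By end time: (0,3), (0,4), (4,6), (4,10), (7,11), (8,13), (12,18), (14,20), (20,21), (21,24), (21,25), (24,29).
Pick (0,3); next start ≥ 3 → (4,6); next start ≥ 6 → (7,11); next start ≥ 11 → (12,18); next start ≥ 18 → (20,21); next start ≥ 21 → (21,24); next start ≥ 24 → (24,29).
Selected: (0,3) (4,6) (7,11) (12,18) (20,21) (21,24) (24,29)

18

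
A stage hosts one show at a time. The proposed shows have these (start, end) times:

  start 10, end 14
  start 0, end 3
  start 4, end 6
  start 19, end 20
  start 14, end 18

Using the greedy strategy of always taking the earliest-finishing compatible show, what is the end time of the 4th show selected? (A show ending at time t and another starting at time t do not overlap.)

18

By end time: (0,3), (4,6), (10,14), (14,18), (19,20).
Pick (0,3); next start ≥ 3 → (4,6); next start ≥ 6 → (10,14); next start ≥ 14 → (14,18); next start ≥ 18 → (19,20).
Selected: (0,3) (4,6) (10,14) (14,18) (19,20)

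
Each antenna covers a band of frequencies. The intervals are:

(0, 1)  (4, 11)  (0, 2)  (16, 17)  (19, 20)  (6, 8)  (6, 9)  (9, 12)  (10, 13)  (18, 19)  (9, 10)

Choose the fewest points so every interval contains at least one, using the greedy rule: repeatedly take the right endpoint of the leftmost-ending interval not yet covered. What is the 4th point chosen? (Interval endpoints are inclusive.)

Sort by right endpoint; whenever an interval is uncovered, place a point at its right end.
By right end: [0,1]  [0,2]  [6,8]  [6,9]  [9,10]  [4,11]  [9,12]  [10,13]  [16,17]  [18,19]  [19,20]
[0,1] uncovered → point at 1; [6,8] uncovered → point at 8; [9,10] uncovered → point at 10; [16,17] uncovered → point at 17; [18,19] uncovered → point at 19.
Points: 1, 8, 10, 17, 19 (5 total).

17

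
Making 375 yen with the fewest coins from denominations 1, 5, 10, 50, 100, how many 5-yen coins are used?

Use the largest denomination that fits, subtract, and repeat.
375 − 3×100→75 − 1×50→25 − 2×10→5 − 1×5→0
Count of 5: 1

1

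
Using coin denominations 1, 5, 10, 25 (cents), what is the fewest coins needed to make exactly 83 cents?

7

Use the largest denomination that fits, subtract, and repeat.
83 = 3×25 + 1×5 + 3×1
Total coins = 3 + 1 + 3 = 7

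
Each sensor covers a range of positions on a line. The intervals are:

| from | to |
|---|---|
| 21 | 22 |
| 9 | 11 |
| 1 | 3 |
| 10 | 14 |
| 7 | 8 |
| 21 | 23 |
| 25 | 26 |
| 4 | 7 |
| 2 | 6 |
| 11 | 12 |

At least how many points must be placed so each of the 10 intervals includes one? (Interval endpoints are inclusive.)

By right end: [1,3]  [2,6]  [4,7]  [7,8]  [9,11]  [11,12]  [10,14]  [21,22]  [21,23]  [25,26]
[1,3] uncovered → point at 3; [4,7] uncovered → point at 7; [9,11] uncovered → point at 11; [21,22] uncovered → point at 22; [25,26] uncovered → point at 26.
Points: 3, 7, 11, 22, 26 (5 total).

5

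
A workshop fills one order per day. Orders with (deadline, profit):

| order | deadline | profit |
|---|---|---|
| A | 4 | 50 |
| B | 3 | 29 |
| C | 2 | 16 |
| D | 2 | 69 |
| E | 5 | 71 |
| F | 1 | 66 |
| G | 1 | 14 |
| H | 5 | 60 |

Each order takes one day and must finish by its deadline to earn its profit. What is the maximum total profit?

Profit order: E=71 D=69 F=66 H=60 A=50 B=29 C=16 G=14
Assign: E→slot 5, D→slot 2, F→slot 1, H→slot 4, A→slot 3, B skipped, C skipped, G skipped.
Slots: [1:F] [2:D] [3:A] [4:H] [5:E]
Profit = 66 + 69 + 50 + 60 + 71 = 316

316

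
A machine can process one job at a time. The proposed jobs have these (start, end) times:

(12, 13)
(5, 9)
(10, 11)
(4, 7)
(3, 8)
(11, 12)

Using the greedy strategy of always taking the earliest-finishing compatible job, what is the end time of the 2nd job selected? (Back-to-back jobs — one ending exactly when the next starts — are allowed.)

11

Sorted by end: (4,7)  (3,8)  (5,9)  (10,11)  (11,12)  (12,13)
take (4,7); skip (3,8); skip (5,9); take (10,11); take (11,12); take (12,13).
Selected: (4,7) (10,11) (11,12) (12,13)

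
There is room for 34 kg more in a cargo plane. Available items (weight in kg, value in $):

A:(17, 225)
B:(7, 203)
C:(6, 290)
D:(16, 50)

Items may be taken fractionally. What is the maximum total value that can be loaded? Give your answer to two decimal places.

Greedy by value/weight ratio, highest first.
Order: C (290/6=48.33) > B (203/7=29.00) > A (225/17=13.24) > D (50/16=3.12)
Fill: take C (6 @ 290) → take B (7 @ 203) → take A (17 @ 225) → take 4/16 of D → 12.50; 34/34 used.
Total value = 730.50

730.50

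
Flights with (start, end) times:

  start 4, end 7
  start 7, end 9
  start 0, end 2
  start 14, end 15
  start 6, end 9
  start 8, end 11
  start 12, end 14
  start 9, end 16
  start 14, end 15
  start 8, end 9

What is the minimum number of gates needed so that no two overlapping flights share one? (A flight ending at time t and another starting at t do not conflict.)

4

Events (time:±→running): 0:+→1 2:-→0 4:+→1 6:+→2 7:-→1 7:+→2 8:+→3 8:+→4 … peak 4.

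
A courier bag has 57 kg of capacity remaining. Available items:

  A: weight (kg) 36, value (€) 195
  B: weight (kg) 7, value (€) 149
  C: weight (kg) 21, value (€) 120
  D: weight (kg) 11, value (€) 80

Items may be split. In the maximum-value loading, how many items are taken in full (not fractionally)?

Ratios (sorted): B 21.29, D 7.27, C 5.71, A 5.42
take B (7 @ 149); take D (11 @ 80); take C (21 @ 120); take 18/36 of A → 97.50. Capacity used 57/57.
3 item(s) taken whole; one partial (take 18/36 of A).

3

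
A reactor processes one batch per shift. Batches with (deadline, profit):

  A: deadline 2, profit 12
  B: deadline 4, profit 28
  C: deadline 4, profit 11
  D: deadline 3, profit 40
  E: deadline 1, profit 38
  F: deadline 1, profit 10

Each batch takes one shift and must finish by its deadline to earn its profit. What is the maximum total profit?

118

By profit: D(d3,40), E(d1,38), B(d4,28), A(d2,12), C(d4,11), F(d1,10)
D→slot 3; E→slot 1; B→slot 4; A→slot 2; C skipped; F skipped.
Profit = 38 + 12 + 40 + 28 = 118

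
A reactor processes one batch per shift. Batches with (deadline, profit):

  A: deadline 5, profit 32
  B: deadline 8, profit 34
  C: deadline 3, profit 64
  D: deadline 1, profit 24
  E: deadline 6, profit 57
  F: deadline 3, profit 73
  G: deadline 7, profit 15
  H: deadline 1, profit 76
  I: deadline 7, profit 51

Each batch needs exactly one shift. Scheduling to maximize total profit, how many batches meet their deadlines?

Profit order: H=76 F=73 C=64 E=57 I=51 B=34 A=32 D=24 G=15
Assign: H→slot 1, F→slot 3, C→slot 2, E→slot 6, I→slot 7, B→slot 8, A→slot 5, D skipped, G→slot 4.
Slots: [1:H] [2:C] [3:F] [4:G] [5:A] [6:E] [7:I] [8:B]
8 of 9 scheduled.

8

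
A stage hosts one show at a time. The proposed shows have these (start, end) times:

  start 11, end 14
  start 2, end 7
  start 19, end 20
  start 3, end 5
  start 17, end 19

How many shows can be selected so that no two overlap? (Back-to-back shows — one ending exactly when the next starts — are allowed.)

4

Sort by end time and greedily take each interval whose start is ≥ the last chosen end.
Sorted by end: (3,5)  (2,7)  (11,14)  (17,19)  (19,20)
take (3,5); take (11,14); take (17,19); take (19,20).
Selected 4 shows.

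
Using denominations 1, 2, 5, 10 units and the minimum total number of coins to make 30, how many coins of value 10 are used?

3

30 − 3×10→0
Count of 10: 3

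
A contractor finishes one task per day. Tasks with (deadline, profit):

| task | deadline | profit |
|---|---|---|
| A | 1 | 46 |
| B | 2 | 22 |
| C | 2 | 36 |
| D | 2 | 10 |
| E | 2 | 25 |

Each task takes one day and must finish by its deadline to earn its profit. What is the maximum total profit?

82

Sort by profit descending; place each in the latest free slot ≤ its deadline.
Profit order: A=46 C=36 E=25 B=22 D=10
Assign: A→slot 1, C→slot 2, E skipped, B skipped, D skipped.
Slots: [1:A] [2:C]
Profit = 46 + 36 = 82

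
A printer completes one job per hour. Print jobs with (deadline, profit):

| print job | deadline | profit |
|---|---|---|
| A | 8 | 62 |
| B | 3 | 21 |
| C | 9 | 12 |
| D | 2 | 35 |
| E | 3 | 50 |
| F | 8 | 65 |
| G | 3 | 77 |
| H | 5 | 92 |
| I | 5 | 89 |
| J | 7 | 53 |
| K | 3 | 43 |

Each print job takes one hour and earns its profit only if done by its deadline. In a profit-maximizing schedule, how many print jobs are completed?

9

By profit: H(d5,92), I(d5,89), G(d3,77), F(d8,65), A(d8,62), J(d7,53), E(d3,50), K(d3,43), D(d2,35), B(d3,21), C(d9,12)
H→slot 5; I→slot 4; G→slot 3; F→slot 8; A→slot 7; J→slot 6; E→slot 2; K→slot 1; D skipped; B skipped; C→slot 9.
9 of 11 scheduled.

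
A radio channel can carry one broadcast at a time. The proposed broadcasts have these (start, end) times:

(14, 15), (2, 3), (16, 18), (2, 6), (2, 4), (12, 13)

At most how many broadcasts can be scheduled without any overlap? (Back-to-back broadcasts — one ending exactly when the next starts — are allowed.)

4

Sort by end time and greedily take each interval whose start is ≥ the last chosen end.
By end time: (2,3), (2,4), (2,6), (12,13), (14,15), (16,18).
Pick (2,3); next start ≥ 3 → (12,13); next start ≥ 13 → (14,15); next start ≥ 15 → (16,18).
Selected 4 broadcasts.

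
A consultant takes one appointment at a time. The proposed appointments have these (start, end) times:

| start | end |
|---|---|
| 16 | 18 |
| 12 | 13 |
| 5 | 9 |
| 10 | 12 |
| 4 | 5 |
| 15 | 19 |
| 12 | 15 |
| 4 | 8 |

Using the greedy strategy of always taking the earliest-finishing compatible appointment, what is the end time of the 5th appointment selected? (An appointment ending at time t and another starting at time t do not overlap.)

By end time: (4,5), (4,8), (5,9), (10,12), (12,13), (12,15), (16,18), (15,19).
Pick (4,5); next start ≥ 5 → (5,9); next start ≥ 9 → (10,12); next start ≥ 12 → (12,13); next start ≥ 13 → (16,18).
Selected: (4,5) (5,9) (10,12) (12,13) (16,18)

18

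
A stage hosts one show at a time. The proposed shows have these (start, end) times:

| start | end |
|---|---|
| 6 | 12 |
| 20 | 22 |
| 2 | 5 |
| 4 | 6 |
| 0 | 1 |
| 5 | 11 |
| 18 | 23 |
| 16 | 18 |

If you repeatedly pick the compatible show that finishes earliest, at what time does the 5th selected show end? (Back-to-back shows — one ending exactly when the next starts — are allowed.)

Greedy by earliest finish: after sorting by end time, pick each interval compatible with the last pick.
By end time: (0,1), (2,5), (4,6), (5,11), (6,12), (16,18), (20,22), (18,23).
Pick (0,1); next start ≥ 1 → (2,5); next start ≥ 5 → (5,11); next start ≥ 11 → (16,18); next start ≥ 18 → (20,22).
Selected: (0,1) (2,5) (5,11) (16,18) (20,22)

22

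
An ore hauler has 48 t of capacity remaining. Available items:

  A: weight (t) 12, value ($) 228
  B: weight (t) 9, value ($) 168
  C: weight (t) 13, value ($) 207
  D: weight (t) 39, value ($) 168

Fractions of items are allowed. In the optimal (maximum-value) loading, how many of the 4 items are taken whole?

3

Sort by value per unit weight and fill in that order.
Ratios (sorted): A 19.00, B 18.67, C 15.92, D 4.31
take A (12 @ 228); take B (9 @ 168); take C (13 @ 207); take 14/39 of D → 60.31. Capacity used 48/48.
3 item(s) taken whole; one partial (take 14/39 of D).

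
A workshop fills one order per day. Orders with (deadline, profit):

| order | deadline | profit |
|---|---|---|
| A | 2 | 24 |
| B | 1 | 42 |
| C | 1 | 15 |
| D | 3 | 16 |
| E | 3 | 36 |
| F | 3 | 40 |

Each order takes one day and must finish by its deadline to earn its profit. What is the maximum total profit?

By profit: B(d1,42), F(d3,40), E(d3,36), A(d2,24), D(d3,16), C(d1,15)
B→slot 1; F→slot 3; E→slot 2; A skipped; D skipped; C skipped.
Profit = 42 + 36 + 40 = 118

118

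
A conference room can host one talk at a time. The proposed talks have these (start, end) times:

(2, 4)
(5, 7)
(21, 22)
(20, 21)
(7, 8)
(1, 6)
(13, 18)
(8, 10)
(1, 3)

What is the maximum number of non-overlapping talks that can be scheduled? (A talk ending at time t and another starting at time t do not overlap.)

7

Order by finish time; keep every interval that doesn't clash with the previous kept one.
Sorted by end: (1,3)  (2,4)  (1,6)  (5,7)  (7,8)  (8,10)  (13,18)  (20,21)  (21,22)
take (1,3); take (5,7); take (7,8); take (8,10); take (13,18); take (20,21); take (21,22).
Selected 7 talks.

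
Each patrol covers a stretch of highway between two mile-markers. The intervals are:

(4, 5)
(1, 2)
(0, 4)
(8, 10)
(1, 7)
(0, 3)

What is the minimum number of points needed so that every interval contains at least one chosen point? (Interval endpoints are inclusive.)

3

Process intervals by earliest right end; each time one isn't hit yet, stab at its right endpoint.
Sorted: [1,2] [0,3] [0,4] [4,5] [1,7] [8,10]
{[1,2],[0,3],[0,4]} hit by 2; {[4,5],[1,7]} hit by 5; {[8,10]} hit by 10.
Points: 2, 5, 10 (3 total).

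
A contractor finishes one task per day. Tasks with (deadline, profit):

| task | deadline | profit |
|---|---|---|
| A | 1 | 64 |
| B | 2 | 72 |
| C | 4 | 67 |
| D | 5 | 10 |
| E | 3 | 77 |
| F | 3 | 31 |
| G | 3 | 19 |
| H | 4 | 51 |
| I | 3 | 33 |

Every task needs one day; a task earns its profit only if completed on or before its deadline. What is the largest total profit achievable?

290

Take jobs in profit order; each goes to the latest open slot no later than its deadline.
Profit order: E=77 B=72 C=67 A=64 H=51 I=33 F=31 G=19 D=10
Assign: E→slot 3, B→slot 2, C→slot 4, A→slot 1, H skipped, I skipped, F skipped, G skipped, D→slot 5.
Slots: [1:A] [2:B] [3:E] [4:C] [5:D]
Profit = 64 + 72 + 77 + 67 + 10 = 290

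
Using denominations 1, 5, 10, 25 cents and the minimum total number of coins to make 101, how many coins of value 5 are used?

0

101 = 4×25 + 1×1
Count of 5: 0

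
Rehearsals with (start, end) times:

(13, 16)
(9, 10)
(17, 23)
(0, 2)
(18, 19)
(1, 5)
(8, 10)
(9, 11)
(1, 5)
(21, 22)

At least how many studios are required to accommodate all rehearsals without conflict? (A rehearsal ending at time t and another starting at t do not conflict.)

3

starts: [0, 1, 1, 8, 9, 9, 13, 17, 18, 21]
ends:   [2, 5, 5, 10, 10, 11, 16, 19, 22, 23]
s0→1 s1→2 s1→3  — peak 3.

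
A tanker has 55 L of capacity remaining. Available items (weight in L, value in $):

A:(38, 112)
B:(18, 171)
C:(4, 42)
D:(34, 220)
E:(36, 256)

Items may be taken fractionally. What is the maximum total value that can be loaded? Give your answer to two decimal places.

447.67

Ratios (sorted): C 10.50, B 9.50, E 7.11, D 6.47, A 2.95
take C (4 @ 42); take B (18 @ 171); take 33/36 of E → 234.67. Capacity used 55/55.
Total value = 447.67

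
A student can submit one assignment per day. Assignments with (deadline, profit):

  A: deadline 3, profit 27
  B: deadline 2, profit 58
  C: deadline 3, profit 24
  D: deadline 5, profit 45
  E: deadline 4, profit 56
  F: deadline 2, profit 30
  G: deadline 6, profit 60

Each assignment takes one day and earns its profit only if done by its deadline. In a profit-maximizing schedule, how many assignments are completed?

6

By profit: G(d6,60), B(d2,58), E(d4,56), D(d5,45), F(d2,30), A(d3,27), C(d3,24)
G→slot 6; B→slot 2; E→slot 4; D→slot 5; F→slot 1; A→slot 3; C skipped.
6 of 7 scheduled.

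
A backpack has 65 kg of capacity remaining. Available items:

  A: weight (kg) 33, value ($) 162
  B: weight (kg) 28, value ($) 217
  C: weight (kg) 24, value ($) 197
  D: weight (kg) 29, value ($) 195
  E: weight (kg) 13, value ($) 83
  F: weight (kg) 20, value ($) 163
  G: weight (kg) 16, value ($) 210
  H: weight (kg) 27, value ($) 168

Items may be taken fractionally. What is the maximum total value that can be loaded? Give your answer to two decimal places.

Greedy by value/weight ratio, highest first.
Order: G (210/16=13.12) > C (197/24=8.21) > F (163/20=8.15) > B (217/28=7.75) > D (195/29=6.72) > E (83/13=6.38) > H (168/27=6.22) > A (162/33=4.91)
Fill: take G (16 @ 210) → take C (24 @ 197) → take F (20 @ 163) → take 5/28 of B → 38.75; 65/65 used.
Total value = 608.75

608.75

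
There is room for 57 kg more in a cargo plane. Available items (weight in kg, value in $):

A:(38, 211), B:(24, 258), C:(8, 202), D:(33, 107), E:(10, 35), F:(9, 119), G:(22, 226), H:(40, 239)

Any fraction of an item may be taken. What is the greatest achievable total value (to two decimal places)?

743.36

Order: C (202/8=25.25) > F (119/9=13.22) > B (258/24=10.75) > G (226/22=10.27) > H (239/40=5.97) > A (211/38=5.55) > E (35/10=3.50) > D (107/33=3.24)
Fill: take C (8 @ 202) → take F (9 @ 119) → take B (24 @ 258) → take 16/22 of G → 164.36; 57/57 used.
Total value = 743.36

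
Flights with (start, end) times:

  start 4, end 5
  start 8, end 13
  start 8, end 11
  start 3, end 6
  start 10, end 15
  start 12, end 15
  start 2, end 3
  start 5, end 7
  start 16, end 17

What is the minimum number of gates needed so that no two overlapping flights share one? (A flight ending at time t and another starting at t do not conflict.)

starts: [2, 3, 4, 5, 8, 8, 10, 12, 16]
ends:   [3, 5, 6, 7, 11, 13, 15, 15, 17]
s2→1 e3→0 s3→1 s4→2 e5→1 s5→2 e6→1 e7→0 s8→1 s8→2 s10→3  — peak 3.

3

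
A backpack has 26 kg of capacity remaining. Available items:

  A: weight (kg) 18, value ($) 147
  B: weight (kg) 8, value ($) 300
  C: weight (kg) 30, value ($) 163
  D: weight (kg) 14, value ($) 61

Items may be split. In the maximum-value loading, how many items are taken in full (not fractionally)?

2

Sort by value per unit weight and fill in that order.
Order: B (300/8=37.50) > A (147/18=8.17) > C (163/30=5.43) > D (61/14=4.36)
Fill: take B (8 @ 300) → take A (18 @ 147); 26/26 used.
2 item(s) taken whole.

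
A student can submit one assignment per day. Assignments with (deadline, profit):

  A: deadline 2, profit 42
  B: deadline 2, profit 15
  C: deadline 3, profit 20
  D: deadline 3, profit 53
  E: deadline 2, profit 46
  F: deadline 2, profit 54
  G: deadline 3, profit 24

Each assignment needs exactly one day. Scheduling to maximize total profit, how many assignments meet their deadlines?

Profit order: F=54 D=53 E=46 A=42 G=24 C=20 B=15
Assign: F→slot 2, D→slot 3, E→slot 1, A skipped, G skipped, C skipped, B skipped.
Slots: [1:E] [2:F] [3:D]
3 of 7 scheduled.

3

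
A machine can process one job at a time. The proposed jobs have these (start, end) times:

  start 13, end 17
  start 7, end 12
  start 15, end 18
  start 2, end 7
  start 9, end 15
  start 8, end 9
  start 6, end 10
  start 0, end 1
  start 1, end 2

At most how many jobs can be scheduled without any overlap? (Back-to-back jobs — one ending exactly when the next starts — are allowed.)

6

Sort by end time and greedily take each interval whose start is ≥ the last chosen end.
By end time: (0,1), (1,2), (2,7), (8,9), (6,10), (7,12), (9,15), (13,17), (15,18).
Pick (0,1); next start ≥ 1 → (1,2); next start ≥ 2 → (2,7); next start ≥ 7 → (8,9); next start ≥ 9 → (9,15); next start ≥ 15 → (15,18).
Selected 6 jobs.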